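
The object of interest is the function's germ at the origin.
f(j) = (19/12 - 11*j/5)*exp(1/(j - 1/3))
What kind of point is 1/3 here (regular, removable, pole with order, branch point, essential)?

The exponent 1/(j - (1/3)) has a pole at 1/3, so exp(1/(j - (1/3))) takes every nonzero value near it: an essential singularity (not a pole of any order).

The point is an essential singularity.


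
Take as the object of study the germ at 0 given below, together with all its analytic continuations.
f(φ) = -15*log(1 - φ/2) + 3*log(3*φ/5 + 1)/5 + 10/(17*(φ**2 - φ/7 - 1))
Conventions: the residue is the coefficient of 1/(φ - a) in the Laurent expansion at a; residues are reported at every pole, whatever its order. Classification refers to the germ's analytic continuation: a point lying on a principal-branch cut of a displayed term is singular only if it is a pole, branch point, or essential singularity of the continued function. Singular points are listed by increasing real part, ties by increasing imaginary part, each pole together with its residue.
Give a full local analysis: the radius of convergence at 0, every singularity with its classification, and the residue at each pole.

Radius of convergence at 0: -1/14 + (1/14)*sqrt(197).
At -5/3: a logarithmic branch point.
At 1/14 - (1/14)*sqrt(197): a pole of order 1; residue -(70/3349)*sqrt(197).
At 1/14 + (1/14)*sqrt(197): a pole of order 1; residue (70/3349)*sqrt(197).
At 2: a logarithmic branch point.

Denominator factor (φ**2 - φ/7 - 1): discriminant 197/49, real irrational roots 1/14 + (1/14)*sqrt(197) and 1/14 - (1/14)*sqrt(197); poles of order 1, moduli 1/14 + (1/14)*sqrt(197) and -1/14 + (1/14)*sqrt(197).
Branch term (3/5)*log(1 - φ/(-5/3)): its argument vanishes at φ = -5/3, a logarithmic branch point, modulus 5/3.
Branch term (-15)*log(1 - φ/(2)): its argument vanishes at φ = 2, a logarithmic branch point, modulus 2.
The radius of convergence is the smallest modulus among the singular points: -1/14 + (1/14)*sqrt(197).
The branch terms are analytic at 1/14 - (1/14)*sqrt(197) and contribute nothing to the residue; only the rational part matters.
The factor φ**2 - φ/7 - 1 splits as (φ - a)(φ - a') with a = 1/14 - (1/14)*sqrt(197), a' = 1/14 + (1/14)*sqrt(197). At the order-1 pole a set g(φ) = (φ - a)*(rational part) = [10/17] / (φ - a').
Simple pole: residue = g(a) at a = 1/14 - (1/14)*sqrt(197), which is -(70/3349)*sqrt(197).
The branch terms are analytic at 1/14 + (1/14)*sqrt(197) and contribute nothing to the residue; only the rational part matters.
The factor φ**2 - φ/7 - 1 splits as (φ - a)(φ - a') with a = 1/14 + (1/14)*sqrt(197), a' = 1/14 - (1/14)*sqrt(197). At the order-1 pole a set g(φ) = (φ - a)*(rational part) = [10/17] / (φ - a').
Simple pole: residue = g(a) at a = 1/14 + (1/14)*sqrt(197), which is (70/3349)*sqrt(197).
List the singular points by increasing real part (a conjugate pair: the negative imaginary part first).


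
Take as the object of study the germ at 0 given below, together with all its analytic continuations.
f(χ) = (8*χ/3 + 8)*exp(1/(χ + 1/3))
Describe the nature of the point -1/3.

The exponent 1/(χ - (-1/3)) has a pole at -1/3, so exp(1/(χ - (-1/3))) takes every nonzero value near it: an essential singularity (not a pole of any order).

The point is an essential singularity.


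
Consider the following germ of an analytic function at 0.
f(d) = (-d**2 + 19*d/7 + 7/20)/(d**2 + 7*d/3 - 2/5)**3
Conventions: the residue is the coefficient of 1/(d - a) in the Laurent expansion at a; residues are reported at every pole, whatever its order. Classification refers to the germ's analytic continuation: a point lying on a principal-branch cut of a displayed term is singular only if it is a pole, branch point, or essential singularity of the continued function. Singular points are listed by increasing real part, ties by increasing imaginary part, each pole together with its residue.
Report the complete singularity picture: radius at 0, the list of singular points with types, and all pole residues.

Denominator factor (d**2 + 7*d/3 - 2/5)^3: discriminant 317/45, real irrational roots -7/6 + (1/30)*sqrt(1585) and -7/6 - (1/30)*sqrt(1585); poles of order 3, moduli -7/6 + (1/30)*sqrt(1585) and 7/6 + (1/30)*sqrt(1585).
The radius of convergence is the smallest modulus among the singular points: -7/6 + (1/30)*sqrt(1585).
The factor d**2 + 7*d/3 - 2/5 splits as (d - a)(d - a') with a = -7/6 - (1/30)*sqrt(1585), a' = -7/6 + (1/30)*sqrt(1585). At the order-3 pole a set g(d) = (d - a)^3*f(d) = [-d**2 + 19*d/7 + 7/20] / (d - a')^3.
Order-3 pole: residue = g''(a)/2; g''(-7/6 - (1/30)*sqrt(1585)) = (261765/31855013)*sqrt(1585), so the residue is (261765/63710026)*sqrt(1585).
The factor d**2 + 7*d/3 - 2/5 splits as (d - a)(d - a') with a = -7/6 + (1/30)*sqrt(1585), a' = -7/6 - (1/30)*sqrt(1585). At the order-3 pole a set g(d) = (d - a)^3*f(d) = [-d**2 + 19*d/7 + 7/20] / (d - a')^3.
Order-3 pole: residue = g''(a)/2; g''(-7/6 + (1/30)*sqrt(1585)) = -(261765/31855013)*sqrt(1585), so the residue is -(261765/63710026)*sqrt(1585).
List the singular points by increasing real part (a conjugate pair: the negative imaginary part first).

Radius of convergence at 0: -7/6 + (1/30)*sqrt(1585).
At -7/6 - (1/30)*sqrt(1585): a pole of order 3; residue (261765/63710026)*sqrt(1585).
At -7/6 + (1/30)*sqrt(1585): a pole of order 3; residue -(261765/63710026)*sqrt(1585).


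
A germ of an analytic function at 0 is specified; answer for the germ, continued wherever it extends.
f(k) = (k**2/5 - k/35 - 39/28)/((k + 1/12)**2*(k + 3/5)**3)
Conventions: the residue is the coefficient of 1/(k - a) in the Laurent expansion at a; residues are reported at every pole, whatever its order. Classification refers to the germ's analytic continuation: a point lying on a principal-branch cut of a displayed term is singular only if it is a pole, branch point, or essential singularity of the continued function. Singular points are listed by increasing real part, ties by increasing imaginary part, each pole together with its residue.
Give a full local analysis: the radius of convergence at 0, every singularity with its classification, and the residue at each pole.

Radius of convergence at 0: 1/12.
At -3/5: a pole of order 3; residue -53593200/923521.
At -1/12: a pole of order 2; residue 53593200/923521.

Denominator factor (k + 1/12)^2: pole of order 2 at -1/12, modulus 1/12.
Denominator factor (k + 3/5)^3: pole of order 3 at -3/5, modulus 3/5.
The radius of convergence is the smallest modulus among the singular points: 1/12.
At the order-3 pole -3/5 set g(k) = (k - (-3/5))^3*f(k) = (k**2/5 - k/35 - 39/28)/(k + 1/12)**2.
Order-3 pole: residue = g''(a)/2; g''(-3/5) = -107186400/923521, so the residue is -53593200/923521.
At the order-2 pole -1/12 set g(k) = (k - (-1/12))^2*f(k) = (k**2/5 - k/35 - 39/28)/(k + 3/5)**3.
Order-2 pole: residue = g'(a); g'(-1/12) = 53593200/923521, so the residue is 53593200/923521.
List the singular points by increasing real part (a conjugate pair: the negative imaginary part first).


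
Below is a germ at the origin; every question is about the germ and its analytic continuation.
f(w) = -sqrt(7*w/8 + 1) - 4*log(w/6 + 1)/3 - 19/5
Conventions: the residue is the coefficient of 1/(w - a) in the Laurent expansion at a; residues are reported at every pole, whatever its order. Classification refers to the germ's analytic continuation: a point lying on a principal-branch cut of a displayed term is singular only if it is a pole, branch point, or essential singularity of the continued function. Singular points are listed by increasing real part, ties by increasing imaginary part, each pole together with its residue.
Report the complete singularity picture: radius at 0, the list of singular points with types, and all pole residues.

Radius of convergence at 0: 8/7.
At -6: a logarithmic branch point.
At -8/7: an algebraic (square-root) branch point.

Branch term (-4/3)*log(1 - w/(-6)): its argument vanishes at w = -6, a logarithmic branch point, modulus 6.
Branch term (-1)*sqrt(1 - w/(-8/7)): its argument vanishes at w = -8/7, a square-root branch point, modulus 8/7.
The radius of convergence is the smallest modulus among the singular points: 8/7.
List the singular points by increasing real part (a conjugate pair: the negative imaginary part first).


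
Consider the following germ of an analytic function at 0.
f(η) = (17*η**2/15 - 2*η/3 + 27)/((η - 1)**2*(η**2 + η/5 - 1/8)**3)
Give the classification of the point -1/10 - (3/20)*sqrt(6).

The point is a pole of order 3.

The denominator factor η**2 + η/5 - 1/8 vanishes at -1/10 - (3/20)*sqrt(6) and appears to the power 3; the numerator there equals 27231/1000 + (67/500)*sqrt(6), nonzero, and no other factor vanishes.
Hence a pole whose order is the multiplicity, 3.


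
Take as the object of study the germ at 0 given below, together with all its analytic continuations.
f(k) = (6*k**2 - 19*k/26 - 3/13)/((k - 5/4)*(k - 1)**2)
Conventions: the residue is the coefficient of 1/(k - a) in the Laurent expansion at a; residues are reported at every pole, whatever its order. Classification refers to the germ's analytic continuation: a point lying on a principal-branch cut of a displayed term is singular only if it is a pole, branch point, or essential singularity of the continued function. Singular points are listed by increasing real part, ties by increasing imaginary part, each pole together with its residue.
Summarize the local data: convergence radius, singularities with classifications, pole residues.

Denominator factor (k - 5/4): pole of order 1 at 5/4, modulus 5/4.
Denominator factor (k - 1)^2: pole of order 2 at 1, modulus 1.
The radius of convergence is the smallest modulus among the singular points: 1.
At the order-2 pole 1 set g(k) = (k - (1))^2*f(k) = (6*k**2 - 19*k/26 - 3/13)/(k - 5/4).
Order-2 pole: residue = g'(a); g'(1) = -1634/13, so the residue is -1634/13.
At the order-1 pole 5/4 set g(k) = (k - (5/4))*f(k) = (6*k**2 - 19*k/26 - 3/13)/(k - 1)**2.
Simple pole: residue = g(a) at a = 5/4, which is 1712/13.
List the singular points by increasing real part (a conjugate pair: the negative imaginary part first).

Radius of convergence at 0: 1.
At 1: a pole of order 2; residue -1634/13.
At 5/4: a pole of order 1; residue 1712/13.


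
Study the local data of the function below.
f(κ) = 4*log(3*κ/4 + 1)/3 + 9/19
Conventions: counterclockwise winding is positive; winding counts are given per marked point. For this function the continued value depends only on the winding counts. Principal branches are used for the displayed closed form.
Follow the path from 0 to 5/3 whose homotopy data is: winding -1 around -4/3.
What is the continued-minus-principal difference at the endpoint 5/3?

The rational part is single-valued and drops out of the difference; each branch term changes only by its own monodromy.
(4/3)*log(1 - κ/(-4/3)): each positive loop around -4/3 adds 2*pi*i to the log, so winding -1 contributes (4/3)*(-1)*2*pi*i = -(8/3)*pi*i.
Summing the contributions at κ = 5/3 gives -(8/3)*pi*i.

Continued minus principal equals -(8/3)*pi*i.


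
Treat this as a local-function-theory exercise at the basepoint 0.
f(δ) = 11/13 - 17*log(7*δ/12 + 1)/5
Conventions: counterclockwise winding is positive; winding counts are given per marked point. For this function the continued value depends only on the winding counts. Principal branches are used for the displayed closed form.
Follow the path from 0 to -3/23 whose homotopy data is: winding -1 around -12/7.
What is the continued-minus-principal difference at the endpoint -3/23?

Continued minus principal equals (34/5)*pi*i.

The rational part is single-valued and drops out of the difference; each branch term changes only by its own monodromy.
(-17/5)*log(1 - δ/(-12/7)): each positive loop around -12/7 adds 2*pi*i to the log, so winding -1 contributes (-17/5)*(-1)*2*pi*i = (34/5)*pi*i.
Summing the contributions at δ = -3/23 gives (34/5)*pi*i.


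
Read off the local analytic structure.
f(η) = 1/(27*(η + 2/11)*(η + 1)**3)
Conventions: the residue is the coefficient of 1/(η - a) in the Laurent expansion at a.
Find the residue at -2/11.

The residue is 1331/19683.

At the order-1 pole -2/11 set g(η) = (η - (-2/11))*f(η) = 1/(27*(η + 1)**3).
Simple pole: residue = g(a) at a = -2/11, which is 1331/19683.


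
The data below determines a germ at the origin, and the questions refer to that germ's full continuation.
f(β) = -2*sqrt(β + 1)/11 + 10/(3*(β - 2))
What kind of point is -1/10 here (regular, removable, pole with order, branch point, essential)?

Denominator factors: β - 2 = -21/10 at β = -1/10 — none vanishes.
Branch term sqrt(1 - β/(-1)): argument at -1/10 is 9/10, nonzero, so -1/10 is not its branch point (a point on a principal cut is still regular for the continued germ).
So the germ continues analytically to -1/10.

The point is a regular point.


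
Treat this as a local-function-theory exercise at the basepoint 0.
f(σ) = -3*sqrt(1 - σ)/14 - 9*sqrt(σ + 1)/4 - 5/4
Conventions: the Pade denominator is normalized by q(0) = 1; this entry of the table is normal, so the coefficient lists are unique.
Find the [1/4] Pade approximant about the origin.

Taylor coefficients needed (expand at 0): a_0 = -26/7, a_1 = -57/56, a_2 = 69/224, a_3 = -57/448, a_4 = 345/3584, a_5 = -57/1024.
Write the denominator as Q(σ) = 1 + q1*σ + q2*σ^2 + q3*σ^3 + q4*σ^4. Requiring Q*f - P = O(σ^6) with deg P <= 1 kills the coefficients of σ^2..σ^5 in Q*f:
  σ^2: a_2 + q1*a_1 + q2*a_0 = 0, i.e. 69/224 + (-57/56)*q1 + (-26/7)*q2 = 0.
  σ^3: a_3 + q1*a_2 + q2*a_1 + q3*a_0 = 0, i.e. -57/448 + (69/224)*q1 + (-57/56)*q2 + (-26/7)*q3 = 0.
  σ^4: a_4 + q1*a_3 + q2*a_2 + q3*a_1 + q4*a_0 = 0, i.e. 345/3584 + (-57/448)*q1 + (69/224)*q2 + (-57/56)*q3 + (-26/7)*q4 = 0.
  σ^5: a_5 + q1*a_4 + q2*a_3 + q3*a_2 + q4*a_1 = 0, i.e. -57/1024 + (345/3584)*q1 + (-57/448)*q2 + (69/224)*q3 + (-57/56)*q4 = 0.
Solving this linear system: q1 = 12770489/27057700, q2 = -5022549/108230800, q3 = 3810621/216461600, q4 = 1863927/1731692800.
The numerator is Q*f truncated at degree 1: P0 = a_0 = -26/7; P1 = a_1 + q1*a_0 = -1049637653/378807800.

The Pade approximant has numerator coefficients [-26/7, -1049637653/378807800]; denominator coefficients [1, 12770489/27057700, -5022549/108230800, 3810621/216461600, 1863927/1731692800].


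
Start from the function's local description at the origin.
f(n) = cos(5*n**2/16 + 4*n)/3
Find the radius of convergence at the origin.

The factor cos(5*n**2/16 + 4*n) is entire and contributes no finite singular point.
The polynomial part has no poles.
No finite singular points: the Taylor series at 0 converges everywhere.

The radius of convergence is infinite.


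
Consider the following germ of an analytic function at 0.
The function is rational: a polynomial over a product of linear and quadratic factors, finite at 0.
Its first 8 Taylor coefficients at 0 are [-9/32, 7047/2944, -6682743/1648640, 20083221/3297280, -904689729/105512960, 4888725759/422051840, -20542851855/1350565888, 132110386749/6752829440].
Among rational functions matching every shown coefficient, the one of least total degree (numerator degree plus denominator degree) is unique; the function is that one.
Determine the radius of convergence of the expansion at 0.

The radius of convergence is 8/9.

No rational of total degree below 4 reproduces all 8 coefficients; solving the [2/2] Pade equations on them gives f(φ) = (27*φ**2/35 + 32*φ/23 - 2/9)/(φ + 8/9)**2, whose expansion matches every shown term.
Denominator factor (φ + 8/9)^2: pole of order 2 at -8/9, modulus 8/9.
The radius of convergence is the smallest modulus among the singular points: 8/9.


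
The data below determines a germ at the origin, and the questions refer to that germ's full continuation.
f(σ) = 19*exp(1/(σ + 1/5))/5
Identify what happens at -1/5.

The exponent 1/(σ - (-1/5)) has a pole at -1/5, so exp(1/(σ - (-1/5))) takes every nonzero value near it: an essential singularity (not a pole of any order).

The point is an essential singularity.


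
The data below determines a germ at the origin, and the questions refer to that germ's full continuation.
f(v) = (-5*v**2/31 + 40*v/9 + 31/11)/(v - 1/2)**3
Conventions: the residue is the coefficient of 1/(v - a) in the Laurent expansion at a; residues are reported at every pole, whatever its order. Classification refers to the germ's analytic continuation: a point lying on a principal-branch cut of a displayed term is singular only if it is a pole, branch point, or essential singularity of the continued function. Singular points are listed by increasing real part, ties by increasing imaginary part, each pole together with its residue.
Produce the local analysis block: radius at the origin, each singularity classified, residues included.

Radius of convergence at 0: 1/2.
At 1/2: a pole of order 3; residue -5/31.

Denominator factor (v - 1/2)^3: pole of order 3 at 1/2, modulus 1/2.
The radius of convergence is the smallest modulus among the singular points: 1/2.
At the order-3 pole 1/2 set g(v) = (v - (1/2))^3*f(v) = -5*v**2/31 + 40*v/9 + 31/11.
Order-3 pole: residue = g''(a)/2; g''(1/2) = -10/31, so the residue is -5/31.


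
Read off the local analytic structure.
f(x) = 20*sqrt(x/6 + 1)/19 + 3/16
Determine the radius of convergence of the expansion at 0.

Branch term (20/19)*sqrt(1 - x/(-6)): its argument vanishes at x = -6, a square-root branch point, modulus 6.
The radius of convergence is the smallest modulus among the singular points: 6.

The radius of convergence is 6.


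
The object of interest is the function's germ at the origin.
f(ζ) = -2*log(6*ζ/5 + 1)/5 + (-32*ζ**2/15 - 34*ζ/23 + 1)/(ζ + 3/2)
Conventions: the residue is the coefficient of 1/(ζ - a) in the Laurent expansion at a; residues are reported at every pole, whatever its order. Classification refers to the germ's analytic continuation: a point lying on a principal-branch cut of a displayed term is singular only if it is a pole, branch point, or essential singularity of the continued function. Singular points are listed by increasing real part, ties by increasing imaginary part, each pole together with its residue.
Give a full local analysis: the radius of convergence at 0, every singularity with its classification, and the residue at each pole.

Radius of convergence at 0: 5/6.
At -3/2: a pole of order 1; residue -182/115.
At -5/6: a logarithmic branch point.

Denominator factor (ζ + 3/2): pole of order 1 at -3/2, modulus 3/2.
Branch term (-2/5)*log(1 - ζ/(-5/6)): its argument vanishes at ζ = -5/6, a logarithmic branch point, modulus 5/6.
The radius of convergence is the smallest modulus among the singular points: 5/6.
The branch term is analytic at -3/2 and contributes nothing to the residue; only the rational part matters.
At the order-1 pole -3/2 set g(ζ) = (ζ - (-3/2))*(rational part) = -32*ζ**2/15 - 34*ζ/23 + 1.
Simple pole: residue = g(a) at a = -3/2, which is -182/115.
List the singular points by increasing real part (a conjugate pair: the negative imaginary part first).


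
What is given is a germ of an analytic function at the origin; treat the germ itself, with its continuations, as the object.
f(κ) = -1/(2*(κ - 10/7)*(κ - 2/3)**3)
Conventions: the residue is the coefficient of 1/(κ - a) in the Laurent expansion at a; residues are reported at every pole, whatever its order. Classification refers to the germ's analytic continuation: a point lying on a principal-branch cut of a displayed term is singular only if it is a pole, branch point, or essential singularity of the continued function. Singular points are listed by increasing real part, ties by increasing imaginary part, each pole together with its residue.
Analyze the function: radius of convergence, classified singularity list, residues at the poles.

Denominator factor (κ - 2/3)^3: pole of order 3 at 2/3, modulus 2/3.
Denominator factor (κ - 10/7): pole of order 1 at 10/7, modulus 10/7.
The radius of convergence is the smallest modulus among the singular points: 2/3.
At the order-3 pole 2/3 set g(κ) = (κ - (2/3))^3*f(κ) = -1/(2*(κ - 10/7)).
Order-3 pole: residue = g''(a)/2; g''(2/3) = 9261/4096, so the residue is 9261/8192.
At the order-1 pole 10/7 set g(κ) = (κ - (10/7))*f(κ) = -1/(2*(κ - 2/3)**3).
Simple pole: residue = g(a) at a = 10/7, which is -9261/8192.
List the singular points by increasing real part (a conjugate pair: the negative imaginary part first).

Radius of convergence at 0: 2/3.
At 2/3: a pole of order 3; residue 9261/8192.
At 10/7: a pole of order 1; residue -9261/8192.


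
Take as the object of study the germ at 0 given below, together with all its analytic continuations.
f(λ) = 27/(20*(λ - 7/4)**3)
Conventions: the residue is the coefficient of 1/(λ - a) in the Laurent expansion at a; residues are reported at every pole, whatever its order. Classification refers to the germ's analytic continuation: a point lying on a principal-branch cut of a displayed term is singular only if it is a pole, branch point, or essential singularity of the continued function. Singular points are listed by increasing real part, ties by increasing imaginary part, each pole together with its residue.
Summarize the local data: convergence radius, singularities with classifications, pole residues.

Denominator factor (λ - 7/4)^3: pole of order 3 at 7/4, modulus 7/4.
The radius of convergence is the smallest modulus among the singular points: 7/4.
At the order-3 pole 7/4 set g(λ) = (λ - (7/4))^3*f(λ) = 27/20.
Order-3 pole: residue = g''(a)/2; g''(7/4) = 0, so the residue is 0.

Radius of convergence at 0: 7/4.
At 7/4: a pole of order 3; residue 0.


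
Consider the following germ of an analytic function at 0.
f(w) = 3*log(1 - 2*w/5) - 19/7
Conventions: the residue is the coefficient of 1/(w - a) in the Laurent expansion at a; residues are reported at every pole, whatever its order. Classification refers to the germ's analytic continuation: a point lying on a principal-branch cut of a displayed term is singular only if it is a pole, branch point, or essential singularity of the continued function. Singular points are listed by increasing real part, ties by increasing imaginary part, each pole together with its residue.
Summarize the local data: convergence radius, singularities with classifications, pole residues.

Radius of convergence at 0: 5/2.
At 5/2: a logarithmic branch point.

Branch term (3)*log(1 - w/(5/2)): its argument vanishes at w = 5/2, a logarithmic branch point, modulus 5/2.
The radius of convergence is the smallest modulus among the singular points: 5/2.


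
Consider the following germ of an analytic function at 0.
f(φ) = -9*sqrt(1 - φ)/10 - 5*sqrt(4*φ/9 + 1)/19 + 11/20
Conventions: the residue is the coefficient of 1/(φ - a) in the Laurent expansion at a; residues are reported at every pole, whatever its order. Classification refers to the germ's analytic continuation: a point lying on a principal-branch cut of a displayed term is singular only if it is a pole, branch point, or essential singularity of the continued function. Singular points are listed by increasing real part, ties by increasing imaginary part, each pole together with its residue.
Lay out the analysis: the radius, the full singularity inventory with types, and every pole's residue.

Branch term (-5/19)*sqrt(1 - φ/(-9/4)): its argument vanishes at φ = -9/4, a square-root branch point, modulus 9/4.
Branch term (-9/10)*sqrt(1 - φ/(1)): its argument vanishes at φ = 1, a square-root branch point, modulus 1.
The radius of convergence is the smallest modulus among the singular points: 1.
List the singular points by increasing real part (a conjugate pair: the negative imaginary part first).

Radius of convergence at 0: 1.
At -9/4: an algebraic (square-root) branch point.
At 1: an algebraic (square-root) branch point.


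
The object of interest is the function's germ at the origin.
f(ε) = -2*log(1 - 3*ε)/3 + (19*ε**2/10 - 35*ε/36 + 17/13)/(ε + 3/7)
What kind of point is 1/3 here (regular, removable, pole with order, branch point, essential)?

The term (-2/3)*log(1 - ε/(1/3)) has argument 1 - 1/3/(1/3) = 0 at 1/3: a logarithmic (infinitely-sheeted) branch point; the remaining terms are analytic or single-valued there.

The point is a logarithmic branch point.


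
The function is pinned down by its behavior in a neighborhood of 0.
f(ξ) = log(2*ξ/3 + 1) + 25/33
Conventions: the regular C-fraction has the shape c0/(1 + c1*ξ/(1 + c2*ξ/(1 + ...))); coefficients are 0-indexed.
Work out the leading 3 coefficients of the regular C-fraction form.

The regular C-fraction coefficients are [25/33, -22/25, 91/75].

Taylor coefficients (expand at 0): a_0 = 25/33, a_1 = 2/3, a_2 = -2/9.
c0 = a_0 = 25/33. Peel one level at a time: if S = 1 + c*ξ/S' with S'(0) = 1, then c is the ξ-coefficient of S and S' = c*ξ/(S - 1).
S_1 = c0/f = 1 + (-22/25)*ξ + (2002/1875)*ξ^2 + ...; c1 = -22/25.
S_2 = c1*ξ/(S_1 - 1) = 1 + (91/75)*ξ + ...; c2 = 91/75.


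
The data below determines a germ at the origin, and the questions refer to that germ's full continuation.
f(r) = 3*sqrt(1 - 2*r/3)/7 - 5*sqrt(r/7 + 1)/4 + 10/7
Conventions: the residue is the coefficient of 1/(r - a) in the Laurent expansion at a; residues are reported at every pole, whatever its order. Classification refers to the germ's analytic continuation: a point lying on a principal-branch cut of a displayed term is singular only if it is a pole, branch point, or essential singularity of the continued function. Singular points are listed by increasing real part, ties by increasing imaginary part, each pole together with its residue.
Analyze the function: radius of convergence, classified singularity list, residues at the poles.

Branch term (-5/4)*sqrt(1 - r/(-7)): its argument vanishes at r = -7, a square-root branch point, modulus 7.
Branch term (3/7)*sqrt(1 - r/(3/2)): its argument vanishes at r = 3/2, a square-root branch point, modulus 3/2.
The radius of convergence is the smallest modulus among the singular points: 3/2.
List the singular points by increasing real part (a conjugate pair: the negative imaginary part first).

Radius of convergence at 0: 3/2.
At -7: an algebraic (square-root) branch point.
At 3/2: an algebraic (square-root) branch point.


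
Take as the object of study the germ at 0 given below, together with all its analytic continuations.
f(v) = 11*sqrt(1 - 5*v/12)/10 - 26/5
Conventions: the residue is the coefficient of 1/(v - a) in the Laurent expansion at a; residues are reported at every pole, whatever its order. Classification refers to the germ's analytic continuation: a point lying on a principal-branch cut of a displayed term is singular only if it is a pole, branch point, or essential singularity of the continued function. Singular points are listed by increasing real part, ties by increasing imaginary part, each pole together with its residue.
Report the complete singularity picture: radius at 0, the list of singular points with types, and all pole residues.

Branch term (11/10)*sqrt(1 - v/(12/5)): its argument vanishes at v = 12/5, a square-root branch point, modulus 12/5.
The radius of convergence is the smallest modulus among the singular points: 12/5.

Radius of convergence at 0: 12/5.
At 12/5: an algebraic (square-root) branch point.


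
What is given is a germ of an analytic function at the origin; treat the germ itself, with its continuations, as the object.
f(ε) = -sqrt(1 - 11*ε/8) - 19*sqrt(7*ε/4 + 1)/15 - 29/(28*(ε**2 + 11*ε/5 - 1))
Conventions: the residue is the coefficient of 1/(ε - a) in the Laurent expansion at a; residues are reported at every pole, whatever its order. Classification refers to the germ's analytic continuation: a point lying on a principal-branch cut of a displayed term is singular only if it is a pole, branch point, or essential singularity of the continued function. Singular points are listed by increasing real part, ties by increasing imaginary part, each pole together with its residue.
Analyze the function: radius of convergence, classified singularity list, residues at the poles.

Radius of convergence at 0: -11/10 + (1/10)*sqrt(221).
At -11/10 - (1/10)*sqrt(221): a pole of order 1; residue (145/6188)*sqrt(221).
At -4/7: an algebraic (square-root) branch point.
At -11/10 + (1/10)*sqrt(221): a pole of order 1; residue -(145/6188)*sqrt(221).
At 8/11: an algebraic (square-root) branch point.

Denominator factor (ε**2 + 11*ε/5 - 1): discriminant 221/25, real irrational roots -11/10 + (1/10)*sqrt(221) and -11/10 - (1/10)*sqrt(221); poles of order 1, moduli -11/10 + (1/10)*sqrt(221) and 11/10 + (1/10)*sqrt(221).
Branch term (-19/15)*sqrt(1 - ε/(-4/7)): its argument vanishes at ε = -4/7, a square-root branch point, modulus 4/7.
Branch term (-1)*sqrt(1 - ε/(8/11)): its argument vanishes at ε = 8/11, a square-root branch point, modulus 8/11.
The radius of convergence is the smallest modulus among the singular points: -11/10 + (1/10)*sqrt(221).
The branch terms are analytic at -11/10 - (1/10)*sqrt(221) and contribute nothing to the residue; only the rational part matters.
The factor ε**2 + 11*ε/5 - 1 splits as (ε - a)(ε - a') with a = -11/10 - (1/10)*sqrt(221), a' = -11/10 + (1/10)*sqrt(221). At the order-1 pole a set g(ε) = (ε - a)*(rational part) = [-29/28] / (ε - a').
Simple pole: residue = g(a) at a = -11/10 - (1/10)*sqrt(221), which is (145/6188)*sqrt(221).
The branch terms are analytic at -11/10 + (1/10)*sqrt(221) and contribute nothing to the residue; only the rational part matters.
The factor ε**2 + 11*ε/5 - 1 splits as (ε - a)(ε - a') with a = -11/10 + (1/10)*sqrt(221), a' = -11/10 - (1/10)*sqrt(221). At the order-1 pole a set g(ε) = (ε - a)*(rational part) = [-29/28] / (ε - a').
Simple pole: residue = g(a) at a = -11/10 + (1/10)*sqrt(221), which is -(145/6188)*sqrt(221).
List the singular points by increasing real part (a conjugate pair: the negative imaginary part first).


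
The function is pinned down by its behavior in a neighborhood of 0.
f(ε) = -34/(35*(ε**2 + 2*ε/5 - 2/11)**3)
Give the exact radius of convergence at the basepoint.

Denominator factor (ε**2 + 2*ε/5 - 2/11)^3: discriminant 244/275, real irrational roots -1/5 + (1/55)*sqrt(671) and -1/5 - (1/55)*sqrt(671); poles of order 3, moduli -1/5 + (1/55)*sqrt(671) and 1/5 + (1/55)*sqrt(671).
The radius of convergence is the smallest modulus among the singular points: -1/5 + (1/55)*sqrt(671).

The radius of convergence is -1/5 + (1/55)*sqrt(671).


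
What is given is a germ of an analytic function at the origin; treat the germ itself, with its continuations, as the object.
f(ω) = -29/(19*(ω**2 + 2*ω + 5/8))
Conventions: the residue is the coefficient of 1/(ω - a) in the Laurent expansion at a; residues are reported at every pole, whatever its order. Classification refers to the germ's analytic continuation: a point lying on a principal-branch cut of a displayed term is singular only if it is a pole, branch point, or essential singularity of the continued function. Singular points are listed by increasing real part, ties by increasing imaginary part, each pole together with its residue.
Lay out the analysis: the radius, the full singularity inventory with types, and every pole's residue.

Denominator factor (ω**2 + 2*ω + 5/8): discriminant 3/2, real irrational roots -1 + (1/4)*sqrt(6) and -1 - (1/4)*sqrt(6); poles of order 1, moduli 1 - (1/4)*sqrt(6) and 1 + (1/4)*sqrt(6).
The radius of convergence is the smallest modulus among the singular points: 1 - (1/4)*sqrt(6).
The factor ω**2 + 2*ω + 5/8 splits as (ω - a)(ω - a') with a = -1 - (1/4)*sqrt(6), a' = -1 + (1/4)*sqrt(6). At the order-1 pole a set g(ω) = (ω - a)*f(ω) = [-29/19] / (ω - a').
Simple pole: residue = g(a) at a = -1 - (1/4)*sqrt(6), which is (29/57)*sqrt(6).
The factor ω**2 + 2*ω + 5/8 splits as (ω - a)(ω - a') with a = -1 + (1/4)*sqrt(6), a' = -1 - (1/4)*sqrt(6). At the order-1 pole a set g(ω) = (ω - a)*f(ω) = [-29/19] / (ω - a').
Simple pole: residue = g(a) at a = -1 + (1/4)*sqrt(6), which is -(29/57)*sqrt(6).
List the singular points by increasing real part (a conjugate pair: the negative imaginary part first).

Radius of convergence at 0: 1 - (1/4)*sqrt(6).
At -1 - (1/4)*sqrt(6): a pole of order 1; residue (29/57)*sqrt(6).
At -1 + (1/4)*sqrt(6): a pole of order 1; residue -(29/57)*sqrt(6).


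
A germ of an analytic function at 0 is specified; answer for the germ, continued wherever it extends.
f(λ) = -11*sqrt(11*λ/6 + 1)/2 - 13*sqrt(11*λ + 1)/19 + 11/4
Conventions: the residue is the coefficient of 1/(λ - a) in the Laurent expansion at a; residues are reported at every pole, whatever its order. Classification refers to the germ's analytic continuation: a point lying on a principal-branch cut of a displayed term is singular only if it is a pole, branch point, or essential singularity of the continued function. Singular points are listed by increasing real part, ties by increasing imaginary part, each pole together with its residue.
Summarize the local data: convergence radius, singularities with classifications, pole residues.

Branch term (-11/2)*sqrt(1 - λ/(-6/11)): its argument vanishes at λ = -6/11, a square-root branch point, modulus 6/11.
Branch term (-13/19)*sqrt(1 - λ/(-1/11)): its argument vanishes at λ = -1/11, a square-root branch point, modulus 1/11.
The radius of convergence is the smallest modulus among the singular points: 1/11.
List the singular points by increasing real part (a conjugate pair: the negative imaginary part first).

Radius of convergence at 0: 1/11.
At -6/11: an algebraic (square-root) branch point.
At -1/11: an algebraic (square-root) branch point.


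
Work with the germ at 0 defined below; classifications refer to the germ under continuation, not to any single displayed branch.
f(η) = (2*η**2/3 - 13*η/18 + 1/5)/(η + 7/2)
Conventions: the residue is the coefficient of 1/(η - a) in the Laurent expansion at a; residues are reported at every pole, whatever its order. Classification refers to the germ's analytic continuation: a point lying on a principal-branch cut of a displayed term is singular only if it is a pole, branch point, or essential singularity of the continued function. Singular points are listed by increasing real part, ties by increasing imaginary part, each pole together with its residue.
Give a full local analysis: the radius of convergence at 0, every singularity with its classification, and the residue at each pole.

Radius of convergence at 0: 7/2.
At -7/2: a pole of order 1; residue 1961/180.

Denominator factor (η + 7/2): pole of order 1 at -7/2, modulus 7/2.
The radius of convergence is the smallest modulus among the singular points: 7/2.
At the order-1 pole -7/2 set g(η) = (η - (-7/2))*f(η) = 2*η**2/3 - 13*η/18 + 1/5.
Simple pole: residue = g(a) at a = -7/2, which is 1961/180.


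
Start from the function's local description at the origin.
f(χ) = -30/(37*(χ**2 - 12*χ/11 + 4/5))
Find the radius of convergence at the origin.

The radius of convergence is (2/5)*sqrt(5).

Denominator factor (χ**2 - 12*χ/11 + 4/5): discriminant -1216/605, complex-conjugate roots (6/11) + ((4/55)*sqrt(95))*i and (6/11) - ((4/55)*sqrt(95))*i; poles of order 1, moduli (2/5)*sqrt(5) and (2/5)*sqrt(5).
The radius of convergence is the smallest modulus among the singular points: (2/5)*sqrt(5).


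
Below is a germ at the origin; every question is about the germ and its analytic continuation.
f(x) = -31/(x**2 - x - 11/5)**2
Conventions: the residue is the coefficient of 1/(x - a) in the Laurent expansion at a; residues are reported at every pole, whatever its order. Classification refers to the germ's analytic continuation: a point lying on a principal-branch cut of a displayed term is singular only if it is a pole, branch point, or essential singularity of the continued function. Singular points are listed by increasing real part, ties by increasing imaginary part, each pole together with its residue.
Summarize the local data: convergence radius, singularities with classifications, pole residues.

Denominator factor (x**2 - x - 11/5)^2: discriminant 49/5, real irrational roots 1/2 + (7/10)*sqrt(5) and 1/2 - (7/10)*sqrt(5); poles of order 2, moduli 1/2 + (7/10)*sqrt(5) and -1/2 + (7/10)*sqrt(5).
The radius of convergence is the smallest modulus among the singular points: -1/2 + (7/10)*sqrt(5).
The factor x**2 - x - 11/5 splits as (x - a)(x - a') with a = 1/2 - (7/10)*sqrt(5), a' = 1/2 + (7/10)*sqrt(5). At the order-2 pole a set g(x) = (x - a)^2*f(x) = [-31] / (x - a')^2.
Order-2 pole: residue = g'(a); g'(1/2 - (7/10)*sqrt(5)) = -(310/343)*sqrt(5), so the residue is -(310/343)*sqrt(5).
The factor x**2 - x - 11/5 splits as (x - a)(x - a') with a = 1/2 + (7/10)*sqrt(5), a' = 1/2 - (7/10)*sqrt(5). At the order-2 pole a set g(x) = (x - a)^2*f(x) = [-31] / (x - a')^2.
Order-2 pole: residue = g'(a); g'(1/2 + (7/10)*sqrt(5)) = (310/343)*sqrt(5), so the residue is (310/343)*sqrt(5).
List the singular points by increasing real part (a conjugate pair: the negative imaginary part first).

Radius of convergence at 0: -1/2 + (7/10)*sqrt(5).
At 1/2 - (7/10)*sqrt(5): a pole of order 2; residue -(310/343)*sqrt(5).
At 1/2 + (7/10)*sqrt(5): a pole of order 2; residue (310/343)*sqrt(5).


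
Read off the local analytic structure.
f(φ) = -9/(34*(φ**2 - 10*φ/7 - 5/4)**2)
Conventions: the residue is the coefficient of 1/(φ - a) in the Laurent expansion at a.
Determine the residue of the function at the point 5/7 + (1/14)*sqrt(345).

The residue is (343/224825)*sqrt(345).

The factor φ**2 - 10*φ/7 - 5/4 splits as (φ - a)(φ - a') with a = 5/7 + (1/14)*sqrt(345), a' = 5/7 - (1/14)*sqrt(345). At the order-2 pole a set g(φ) = (φ - a)^2*f(φ) = [-9/34] / (φ - a')^2.
Order-2 pole: residue = g'(a); g'(5/7 + (1/14)*sqrt(345)) = (343/224825)*sqrt(345), so the residue is (343/224825)*sqrt(345).


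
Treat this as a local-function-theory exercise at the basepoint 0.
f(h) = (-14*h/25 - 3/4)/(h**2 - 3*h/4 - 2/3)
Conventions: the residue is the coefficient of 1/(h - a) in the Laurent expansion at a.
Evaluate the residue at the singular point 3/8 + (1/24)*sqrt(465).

The factor h**2 - 3*h/4 - 2/3 splits as (h - a)(h - a') with a = 3/8 + (1/24)*sqrt(465), a' = 3/8 - (1/24)*sqrt(465). At the order-1 pole a set g(h) = (h - a)*f(h) = [-14*h/25 - 3/4] / (h - a').
Simple pole: residue = g(a) at a = 3/8 + (1/24)*sqrt(465), which is -7/25 - (96/3875)*sqrt(465).

The residue is -7/25 - (96/3875)*sqrt(465).


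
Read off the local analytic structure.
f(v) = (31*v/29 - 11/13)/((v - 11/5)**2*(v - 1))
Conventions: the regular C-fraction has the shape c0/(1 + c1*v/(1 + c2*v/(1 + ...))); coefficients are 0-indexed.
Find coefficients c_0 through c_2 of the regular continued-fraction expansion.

The regular C-fraction coefficients are [25/143, -206/319, 30517/65714].

Taylor coefficients (expand at 0): a_0 = 25/143, a_1 = 5150/45617, a_2 = 10275/501787.
c0 = a_0 = 25/143. Peel one level at a time: if S = 1 + c*v/S' with S'(0) = 1, then c is the v-coefficient of S and S' = c*v/(S - 1).
S_1 = c0/f = 1 + (-206/319)*v + (30517/101761)*v^2 + ...; c1 = -206/319.
S_2 = c1*v/(S_1 - 1) = 1 + (30517/65714)*v + ...; c2 = 30517/65714.


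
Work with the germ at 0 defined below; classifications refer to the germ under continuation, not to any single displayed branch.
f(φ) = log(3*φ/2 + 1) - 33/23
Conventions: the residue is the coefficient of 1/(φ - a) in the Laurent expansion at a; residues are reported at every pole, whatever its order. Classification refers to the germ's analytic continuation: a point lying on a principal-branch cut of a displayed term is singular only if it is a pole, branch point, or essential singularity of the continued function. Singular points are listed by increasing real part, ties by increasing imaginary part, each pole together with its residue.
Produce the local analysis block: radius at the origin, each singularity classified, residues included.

Branch term (1)*log(1 - φ/(-2/3)): its argument vanishes at φ = -2/3, a logarithmic branch point, modulus 2/3.
The radius of convergence is the smallest modulus among the singular points: 2/3.

Radius of convergence at 0: 2/3.
At -2/3: a logarithmic branch point.


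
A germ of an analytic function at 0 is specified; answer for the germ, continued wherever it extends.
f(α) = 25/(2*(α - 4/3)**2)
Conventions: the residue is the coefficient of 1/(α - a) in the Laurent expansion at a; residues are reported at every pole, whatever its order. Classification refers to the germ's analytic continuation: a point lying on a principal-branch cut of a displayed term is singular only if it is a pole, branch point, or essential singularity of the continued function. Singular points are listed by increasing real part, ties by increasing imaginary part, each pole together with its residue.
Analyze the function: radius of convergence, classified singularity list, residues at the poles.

Radius of convergence at 0: 4/3.
At 4/3: a pole of order 2; residue 0.

Denominator factor (α - 4/3)^2: pole of order 2 at 4/3, modulus 4/3.
The radius of convergence is the smallest modulus among the singular points: 4/3.
At the order-2 pole 4/3 set g(α) = (α - (4/3))^2*f(α) = 25/2.
Order-2 pole: residue = g'(a); g'(4/3) = 0, so the residue is 0.
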